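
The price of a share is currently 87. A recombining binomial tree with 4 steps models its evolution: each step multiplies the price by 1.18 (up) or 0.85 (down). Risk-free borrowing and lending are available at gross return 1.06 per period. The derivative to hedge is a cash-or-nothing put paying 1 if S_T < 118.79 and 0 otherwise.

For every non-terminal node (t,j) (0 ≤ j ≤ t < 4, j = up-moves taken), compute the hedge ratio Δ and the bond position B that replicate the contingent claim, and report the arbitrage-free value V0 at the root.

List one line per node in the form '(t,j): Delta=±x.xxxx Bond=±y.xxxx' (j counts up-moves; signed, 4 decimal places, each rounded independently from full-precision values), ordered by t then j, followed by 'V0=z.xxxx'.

Under the risk-neutral measure, an up-move has probability p* = (R−d)/(u−d) = 0.6364 and values discount at R = 1.06.
Terminal payoffs: V(4,0)=1.0000, V(4,1)=1.0000, V(4,2)=1.0000, V(4,3)=0.0000, V(4,4)=0.0000
  t=3,j=0: stock 53.4289 → up 63.0461 (V=1.0000), down 45.4145 (V=1.0000). Price 0.9434; hedge Δ=0.0000, bond B=0.9434.
  t=3,j=1: stock 74.1718 → up 87.5228 (V=1.0000), down 63.0461 (V=1.0000). Price 0.9434; hedge Δ=0.0000, bond B=0.9434.
  t=3,j=2: stock 102.9680 → up 121.5022 (V=0.0000), down 87.5228 (V=1.0000). Price 0.3431; hedge Δ=-0.0294, bond B=3.3734.
  t=3,j=3: stock 142.9438 → up 168.6737 (V=0.0000), down 121.5022 (V=0.0000). Price 0.0000; hedge Δ=0.0000, bond B=0.0000.
  t=2,j=0: stock 62.8575 → up 74.1718 (V=0.9434), down 53.4289 (V=0.9434). Price 0.8900; hedge Δ=0.0000, bond B=0.8900.
  t=2,j=1: stock 87.2610 → up 102.9680 (V=0.3431), down 74.1718 (V=0.9434). Price 0.5296; hedge Δ=-0.0208, bond B=2.3488.
  t=2,j=2: stock 121.1388 → up 142.9438 (V=0.0000), down 102.9680 (V=0.3431). Price 0.1177; hedge Δ=-0.0086, bond B=1.1572.
  t=1,j=0: stock 73.9500 → up 87.2610 (V=0.5296), down 62.8575 (V=0.8900). Price 0.6232; hedge Δ=-0.0148, bond B=1.7154.
  t=1,j=1: stock 102.6600 → up 121.1388 (V=0.1177), down 87.2610 (V=0.5296). Price 0.2523; hedge Δ=-0.0122, bond B=1.5005.
  t=0,j=0: stock 87.0000 → up 102.6600 (V=0.2523), down 73.9500 (V=0.6232). Price 0.3653; hedge Δ=-0.0129, bond B=1.4893.
Self-financing check: at every node Δ·S+B equals the discounted successor values.

(0,0): Delta=-0.0129 Bond=1.4893
(1,0): Delta=-0.0148 Bond=1.7154
(1,1): Delta=-0.0122 Bond=1.5005
(2,0): Delta=0.0000 Bond=0.8900
(2,1): Delta=-0.0208 Bond=2.3488
(2,2): Delta=-0.0086 Bond=1.1572
(3,0): Delta=0.0000 Bond=0.9434
(3,1): Delta=0.0000 Bond=0.9434
(3,2): Delta=-0.0294 Bond=3.3734
(3,3): Delta=0.0000 Bond=0.0000
V0=0.3653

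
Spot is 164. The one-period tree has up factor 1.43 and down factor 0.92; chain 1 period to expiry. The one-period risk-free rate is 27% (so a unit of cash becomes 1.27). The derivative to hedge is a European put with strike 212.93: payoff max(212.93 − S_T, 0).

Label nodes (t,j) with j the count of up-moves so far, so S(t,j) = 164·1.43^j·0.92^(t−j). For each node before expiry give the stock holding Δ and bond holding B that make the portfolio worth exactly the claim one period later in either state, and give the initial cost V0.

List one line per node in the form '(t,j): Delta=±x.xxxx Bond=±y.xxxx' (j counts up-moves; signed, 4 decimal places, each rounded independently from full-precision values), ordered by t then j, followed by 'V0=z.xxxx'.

The replicating-portfolio and risk-neutral prices coincide; use p* = (1.27−0.92)/(1.43−0.92) = 0.6863 for the latter.
At expiry t=1: V(1,0)=62.0500, V(1,1)=0.0000
Node (0,0) S=164.0000: V=(p*·0.0000+(1−p*)·62.0500)/1.27=15.3281; Δ=(0.0000−62.0500)/(234.5200−150.8800)=-0.7419; B=V−Δ·S=136.9948
Each (Δ,B) replicates both successor values, so the strategy is self-financing and V0 is arbitrage-free.

(0,0): Delta=-0.7419 Bond=136.9948
V0=15.3281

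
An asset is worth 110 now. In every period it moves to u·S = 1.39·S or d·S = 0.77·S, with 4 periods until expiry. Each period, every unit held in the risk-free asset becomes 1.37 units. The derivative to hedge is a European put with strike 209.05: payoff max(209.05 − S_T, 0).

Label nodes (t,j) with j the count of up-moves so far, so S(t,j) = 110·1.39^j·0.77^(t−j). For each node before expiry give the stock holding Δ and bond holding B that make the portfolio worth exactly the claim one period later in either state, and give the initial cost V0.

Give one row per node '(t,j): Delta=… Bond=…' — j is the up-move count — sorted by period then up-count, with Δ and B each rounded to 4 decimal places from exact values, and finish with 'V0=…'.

Since d<R<u, set p* = (R−d)/(u−d) = 0.9677; price each node as the discounted p*-expectation of its children.
Terminal values V(4,·): V(4,0)=170.3817, V(4,1)=139.2461, V(4,2)=83.0404, V(4,3)=0.0000, V(4,4)=0.0000
  t=3,j=0: stock 50.2186 → up 69.8039 (V=139.2461), down 38.6683 (V=170.3817). Price 102.3726; hedge Δ=-1.0000, bond B=152.5912.
  t=3,j=1: stock 90.6544 → up 126.0096 (V=83.0404), down 69.8039 (V=139.2461). Price 61.9368; hedge Δ=-1.0000, bond B=152.5912.
  t=3,j=2: stock 163.6489 → up 227.4719 (V=0.0000), down 126.0096 (V=83.0404). Price 1.9553; hedge Δ=-0.8184, bond B=135.8914.
  t=3,j=3: stock 295.4181 → up 410.6311 (V=0.0000), down 227.4719 (V=0.0000). Price 0.0000; hedge Δ=0.0000, bond B=0.0000.
  t=2,j=0: stock 65.2190 → up 90.6544 (V=61.9368), down 50.2186 (V=102.3726). Price 46.1615; hedge Δ=-1.0000, bond B=111.3805.
  t=2,j=1: stock 117.7330 → up 163.6489 (V=1.9553), down 90.6544 (V=61.9368). Price 2.8395; hedge Δ=-0.8217, bond B=99.5840.
  t=2,j=2: stock 212.5310 → up 295.4181 (V=0.0000), down 163.6489 (V=1.9553). Price 0.0460; hedge Δ=-0.0148, bond B=3.1997.
  t=1,j=0: stock 84.7000 → up 117.7330 (V=2.8395), down 65.2190 (V=46.1615). Price 3.0927; hedge Δ=-0.8250, bond B=72.9668.
  t=1,j=1: stock 152.9000 → up 212.5310 (V=0.0460), down 117.7330 (V=2.8395). Price 0.0994; hedge Δ=-0.0295, bond B=4.6050.
  t=0,j=0: stock 110.0000 → up 152.9000 (V=0.0994), down 84.7000 (V=3.0927). Price 0.1430; hedge Δ=-0.0439, bond B=4.9710.
Root portfolio cost Δ·110+B reproduces V0=0.1430.

(0,0): Delta=-0.0439 Bond=4.9710
(1,0): Delta=-0.8250 Bond=72.9668
(1,1): Delta=-0.0295 Bond=4.6050
(2,0): Delta=-1.0000 Bond=111.3805
(2,1): Delta=-0.8217 Bond=99.5840
(2,2): Delta=-0.0148 Bond=3.1997
(3,0): Delta=-1.0000 Bond=152.5912
(3,1): Delta=-1.0000 Bond=152.5912
(3,2): Delta=-0.8184 Bond=135.8914
(3,3): Delta=0.0000 Bond=0.0000
V0=0.1430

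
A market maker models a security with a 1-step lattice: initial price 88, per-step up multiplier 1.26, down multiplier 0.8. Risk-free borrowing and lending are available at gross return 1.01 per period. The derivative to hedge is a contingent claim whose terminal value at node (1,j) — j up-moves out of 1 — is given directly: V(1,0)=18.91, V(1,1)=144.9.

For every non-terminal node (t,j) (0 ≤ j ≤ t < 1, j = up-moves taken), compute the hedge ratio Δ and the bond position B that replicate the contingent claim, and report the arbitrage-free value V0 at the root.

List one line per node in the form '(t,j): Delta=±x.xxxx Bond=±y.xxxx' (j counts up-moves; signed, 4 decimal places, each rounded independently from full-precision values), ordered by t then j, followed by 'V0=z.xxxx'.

(0,0): Delta=3.1124 Bond=-198.2208
V0=75.6705

No-arbitrage ⇒ martingale measure with p* = (R−d)/(u−d) = 0.4565.
Payoff layer (t=1): V(1,0)=18.9100, V(1,1)=144.9000
  t=0,j=0: stock 88.0000 → up 110.8800 (V=144.9000), down 70.4000 (V=18.9100). Price 75.6705; hedge Δ=3.1124, bond B=-198.2208.
The time-0 hedge costs 75.6705, which is the no-arbitrage price.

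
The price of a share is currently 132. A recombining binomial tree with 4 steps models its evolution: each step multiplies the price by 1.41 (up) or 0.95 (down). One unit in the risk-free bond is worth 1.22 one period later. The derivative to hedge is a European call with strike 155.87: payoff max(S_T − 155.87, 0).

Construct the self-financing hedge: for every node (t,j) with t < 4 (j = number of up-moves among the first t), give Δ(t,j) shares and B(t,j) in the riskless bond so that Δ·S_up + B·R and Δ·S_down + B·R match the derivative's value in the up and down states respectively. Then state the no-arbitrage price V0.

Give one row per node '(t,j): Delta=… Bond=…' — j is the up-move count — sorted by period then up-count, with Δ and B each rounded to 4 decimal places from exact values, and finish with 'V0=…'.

(0,0): Delta=0.9691 Bond=-65.6449
(1,0): Delta=0.9039 Bond=-71.9130
(1,1): Delta=1.0000 Bond=-85.8387
(2,0): Delta=0.7013 Bond=-63.5911
(2,1): Delta=1.0000 Bond=-104.7232
(2,2): Delta=1.0000 Bond=-104.7232
(3,0): Delta=0.0712 Bond=-6.2712
(3,1): Delta=1.0000 Bond=-127.7623
(3,2): Delta=1.0000 Bond=-127.7623
(3,3): Delta=1.0000 Bond=-127.7623
V0=62.2757

The replicating-portfolio and risk-neutral prices coincide; use p* = (1.22−0.95)/(1.41−0.95) = 0.5870 for the latter.
Terminal payoffs: V(4,0)=0.0000, V(4,1)=3.7046, V(4,2)=80.9724, V(4,3)=195.6539, V(4,4)=365.8655
Node (3,0) S=113.1735: V=(p*·3.7046+(1−p*)·0.0000)/1.22=1.7823; Δ=(3.7046−0.0000)/(159.5746−107.5148)=0.0712; B=V−Δ·S=-6.2712
Node (3,1) S=167.9733: V=(p*·80.9724+(1−p*)·3.7046)/1.22=40.2110; Δ=(80.9724−3.7046)/(236.8424−159.5746)=1.0000; B=V−Δ·S=-127.7623
Node (3,2) S=249.3077: V=(p*·195.6539+(1−p*)·80.9724)/1.22=121.5454; Δ=(195.6539−80.9724)/(351.5239−236.8424)=1.0000; B=V−Δ·S=-127.7623
Node (3,3) S=370.0252: V=(p*·365.8655+(1−p*)·195.6539)/1.22=242.2629; Δ=(365.8655−195.6539)/(521.7355−351.5239)=1.0000; B=V−Δ·S=-127.7623
Node (2,0) S=119.1300: V=(p*·40.2110+(1−p*)·1.7823)/1.22=19.9494; Δ=(40.2110−1.7823)/(167.9733−113.1735)=0.7013; B=V−Δ·S=-63.5911
Node (2,1) S=176.8140: V=(p*·121.5454+(1−p*)·40.2110)/1.22=72.0908; Δ=(121.5454−40.2110)/(249.3077−167.9733)=1.0000; B=V−Δ·S=-104.7232
Node (2,2) S=262.4292: V=(p*·242.2629+(1−p*)·121.5454)/1.22=157.7060; Δ=(242.2629−121.5454)/(370.0252−249.3077)=1.0000; B=V−Δ·S=-104.7232
Node (1,0) S=125.4000: V=(p*·72.0908+(1−p*)·19.9494)/1.22=41.4378; Δ=(72.0908−19.9494)/(176.8140−119.1300)=0.9039; B=V−Δ·S=-71.9130
Node (1,1) S=186.1200: V=(p*·157.7060+(1−p*)·72.0908)/1.22=100.2813; Δ=(157.7060−72.0908)/(262.4292−176.8140)=1.0000; B=V−Δ·S=-85.8387
Node (0,0) S=132.0000: V=(p*·100.2813+(1−p*)·41.4378)/1.22=62.2757; Δ=(100.2813−41.4378)/(186.1200−125.4000)=0.9691; B=V−Δ·S=-65.6449
Each (Δ,B) replicates both successor values, so the strategy is self-financing and V0 is arbitrage-free.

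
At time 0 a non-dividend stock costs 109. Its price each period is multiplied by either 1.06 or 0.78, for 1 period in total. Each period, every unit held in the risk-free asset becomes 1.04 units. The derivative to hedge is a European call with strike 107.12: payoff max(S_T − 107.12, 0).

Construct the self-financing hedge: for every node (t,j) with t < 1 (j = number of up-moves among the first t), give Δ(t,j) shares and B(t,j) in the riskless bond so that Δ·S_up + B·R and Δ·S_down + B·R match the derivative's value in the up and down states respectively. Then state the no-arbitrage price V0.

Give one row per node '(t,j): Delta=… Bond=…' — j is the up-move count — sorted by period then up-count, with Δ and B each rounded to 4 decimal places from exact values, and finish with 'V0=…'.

(0,0): Delta=0.2759 Bond=-22.5536
V0=7.5179

Since d<R<u, set p* = (R−d)/(u−d) = 0.9286; price each node as the discounted p*-expectation of its children.
Terminal values V(1,·): V(1,0)=0.0000, V(1,1)=8.4200
(0,0): S=109.0000. Δ = (V_up−V_dn)/(S_up−S_dn) = (8.4200−0.0000)/(115.5400−85.0200) = 0.2759. V = [p*·8.4200 + (1−p*)·0.0000]/1.04 = 7.5179. B = V − Δ·S = -22.5536.
Self-financing check: at every node Δ·S+B equals the discounted successor values.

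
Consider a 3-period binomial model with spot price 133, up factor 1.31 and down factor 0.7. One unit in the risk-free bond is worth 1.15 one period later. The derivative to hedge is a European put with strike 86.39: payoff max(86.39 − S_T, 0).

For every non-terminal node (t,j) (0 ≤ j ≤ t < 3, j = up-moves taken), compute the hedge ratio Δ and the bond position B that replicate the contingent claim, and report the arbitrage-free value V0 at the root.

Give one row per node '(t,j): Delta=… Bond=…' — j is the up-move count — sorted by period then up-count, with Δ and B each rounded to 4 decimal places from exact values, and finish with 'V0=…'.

Under the risk-neutral measure, an up-move has probability p* = (R−d)/(u−d) = 0.7377 and values discount at R = 1.15.
At expiry t=3: V(3,0)=40.7710, V(3,1)=1.0173, V(3,2)=0.0000, V(3,3)=0.0000
Node (2,0) S=65.1700: V=(p*·1.0173+(1−p*)·40.7710)/1.15=9.9517; Δ=(1.0173−40.7710)/(85.3727−45.6190)=-1.0000; B=V−Δ·S=75.1217
Node (2,1) S=121.9610: V=(p*·0.0000+(1−p*)·1.0173)/1.15=0.2320; Δ=(0.0000−1.0173)/(159.7689−85.3727)=-0.0137; B=V−Δ·S=1.8997
Node (2,2) S=228.2413: V=(p*·0.0000+(1−p*)·0.0000)/1.15=0.0000; Δ=(0.0000−0.0000)/(298.9961−159.7689)=0.0000; B=V−Δ·S=0.0000
Node (1,0) S=93.1000: V=(p*·0.2320+(1−p*)·9.9517)/1.15=2.4187; Δ=(0.2320−9.9517)/(121.9610−65.1700)=-0.1711; B=V−Δ·S=18.3526
Node (1,1) S=174.2300: V=(p*·0.0000+(1−p*)·0.2320)/1.15=0.0529; Δ=(0.0000−0.2320)/(228.2413−121.9610)=-0.0022; B=V−Δ·S=0.4333
Node (0,0) S=133.0000: V=(p*·0.0529+(1−p*)·2.4187)/1.15=0.5856; Δ=(0.0529−2.4187)/(174.2300−93.1000)=-0.0292; B=V−Δ·S=4.4639
Self-financing check: at every node Δ·S+B equals the discounted successor values.

(0,0): Delta=-0.0292 Bond=4.4639
(1,0): Delta=-0.1711 Bond=18.3526
(1,1): Delta=-0.0022 Bond=0.4333
(2,0): Delta=-1.0000 Bond=75.1217
(2,1): Delta=-0.0137 Bond=1.8997
(2,2): Delta=0.0000 Bond=0.0000
V0=0.5856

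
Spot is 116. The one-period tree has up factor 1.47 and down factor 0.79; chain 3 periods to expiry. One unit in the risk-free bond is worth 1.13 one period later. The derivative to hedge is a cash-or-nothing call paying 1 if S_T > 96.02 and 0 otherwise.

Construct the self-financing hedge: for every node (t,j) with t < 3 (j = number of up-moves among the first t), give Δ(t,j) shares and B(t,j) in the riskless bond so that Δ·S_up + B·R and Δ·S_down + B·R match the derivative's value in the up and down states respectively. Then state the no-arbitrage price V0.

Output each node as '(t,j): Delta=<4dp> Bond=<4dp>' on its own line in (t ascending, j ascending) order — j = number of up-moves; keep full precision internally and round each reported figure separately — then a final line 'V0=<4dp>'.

Under the risk-neutral measure, an up-move has probability p* = (R−d)/(u−d) = 0.5000 and values discount at R = 1.13.
Terminal values V(3,·): V(3,0)=0.0000, V(3,1)=1.0000, V(3,2)=1.0000, V(3,3)=1.0000
  t=2,j=0: stock 72.3956 → up 106.4215 (V=1.0000), down 57.1925 (V=0.0000). Price 0.4425; hedge Δ=0.0203, bond B=-1.0281.
  t=2,j=1: stock 134.7108 → up 198.0249 (V=1.0000), down 106.4215 (V=1.0000). Price 0.8850; hedge Δ=0.0000, bond B=0.8850.
  t=2,j=2: stock 250.6644 → up 368.4767 (V=1.0000), down 198.0249 (V=1.0000). Price 0.8850; hedge Δ=0.0000, bond B=0.8850.
  t=1,j=0: stock 91.6400 → up 134.7108 (V=0.8850), down 72.3956 (V=0.4425). Price 0.5874; hedge Δ=0.0071, bond B=-0.0633.
  t=1,j=1: stock 170.5200 → up 250.6644 (V=0.8850), down 134.7108 (V=0.8850). Price 0.7831; hedge Δ=0.0000, bond B=0.7831.
  t=0,j=0: stock 116.0000 → up 170.5200 (V=0.7831), down 91.6400 (V=0.5874). Price 0.6064; hedge Δ=0.0025, bond B=0.3185.
Each (Δ,B) replicates both successor values, so the strategy is self-financing and V0 is arbitrage-free.

(0,0): Delta=0.0025 Bond=0.3185
(1,0): Delta=0.0071 Bond=-0.0633
(1,1): Delta=0.0000 Bond=0.7831
(2,0): Delta=0.0203 Bond=-1.0281
(2,1): Delta=0.0000 Bond=0.8850
(2,2): Delta=0.0000 Bond=0.8850
V0=0.6064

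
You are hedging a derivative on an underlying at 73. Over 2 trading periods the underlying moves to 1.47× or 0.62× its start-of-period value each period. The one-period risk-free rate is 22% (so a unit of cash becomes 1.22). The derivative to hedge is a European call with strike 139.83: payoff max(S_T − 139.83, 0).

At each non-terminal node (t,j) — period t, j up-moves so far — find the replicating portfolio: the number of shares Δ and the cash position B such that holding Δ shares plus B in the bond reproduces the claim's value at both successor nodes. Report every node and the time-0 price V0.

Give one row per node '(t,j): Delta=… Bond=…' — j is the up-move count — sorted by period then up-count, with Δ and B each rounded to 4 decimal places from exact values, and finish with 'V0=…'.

(0,0): Delta=0.1671 Bond=-6.1975
(1,0): Delta=0.0000 Bond=0.0000
(1,1): Delta=0.1964 Bond=-10.7114
V0=5.9976

Risk-neutral probability p* = (R−d)/(u−d) = (1.22−0.62)/(1.47−0.62) = 0.7059.
Terminal values V(2,·): V(2,0)=0.0000, V(2,1)=0.0000, V(2,2)=17.9157
  t=1,j=0: stock 45.2600 → up 66.5322 (V=0.0000), down 28.0612 (V=0.0000). Price 0.0000; hedge Δ=0.0000, bond B=0.0000.
  t=1,j=1: stock 107.3100 → up 157.7457 (V=17.9157), down 66.5322 (V=0.0000). Price 10.3659; hedge Δ=0.1964, bond B=-10.7114.
  t=0,j=0: stock 73.0000 → up 107.3100 (V=10.3659), down 45.2600 (V=0.0000). Price 5.9976; hedge Δ=0.1671, bond B=-6.1975.
Check: Δ(0,0)·S0 + B(0,0) = 5.9976 = V0.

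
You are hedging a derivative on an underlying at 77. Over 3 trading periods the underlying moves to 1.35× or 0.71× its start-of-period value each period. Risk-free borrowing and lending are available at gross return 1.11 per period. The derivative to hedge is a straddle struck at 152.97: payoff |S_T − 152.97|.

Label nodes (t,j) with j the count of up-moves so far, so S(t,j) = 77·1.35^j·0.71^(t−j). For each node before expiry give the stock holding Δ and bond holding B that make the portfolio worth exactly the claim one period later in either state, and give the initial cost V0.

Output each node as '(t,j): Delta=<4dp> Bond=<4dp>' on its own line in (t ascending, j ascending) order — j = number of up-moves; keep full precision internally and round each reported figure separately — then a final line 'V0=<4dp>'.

(0,0): Delta=-0.5306 Bond=88.7328
(1,0): Delta=-1.0000 Bond=124.1539
(1,1): Delta=-0.3825 Bond=83.0972
(2,0): Delta=-1.0000 Bond=137.8108
(2,1): Delta=-1.0000 Bond=137.8108
(2,2): Delta=-0.1877 Bond=64.8941
V0=47.8743

Since d<R<u, set p* = (R−d)/(u−d) = 0.6250; price each node as the discounted p*-expectation of its children.
Terminal values V(3,·): V(3,0)=125.4109, V(3,1)=100.5688, V(3,2)=53.3339, V(3,3)=36.4789
  t=2,j=0: stock 38.8157 → up 52.4012 (V=100.5688), down 27.5591 (V=125.4109). Price 98.9951; hedge Δ=-1.0000, bond B=137.8108.
  t=2,j=1: stock 73.8045 → up 99.6361 (V=53.3339), down 52.4012 (V=100.5688). Price 64.0063; hedge Δ=-1.0000, bond B=137.8108.
  t=2,j=2: stock 140.3325 → up 189.4489 (V=36.4789), down 99.6361 (V=53.3339). Price 38.5581; hedge Δ=-0.1877, bond B=64.8941.
  t=1,j=0: stock 54.6700 → up 73.8045 (V=64.0063), down 38.8157 (V=98.9951). Price 69.4839; hedge Δ=-1.0000, bond B=124.1539.
  t=1,j=1: stock 103.9500 → up 140.3325 (V=38.5581), down 73.8045 (V=64.0063). Price 43.3344; hedge Δ=-0.3825, bond B=83.0972.
  t=0,j=0: stock 77.0000 → up 103.9500 (V=43.3344), down 54.6700 (V=69.4839). Price 47.8743; hedge Δ=-0.5306, bond B=88.7328.
Check: Δ(0,0)·S0 + B(0,0) = 47.8743 = V0.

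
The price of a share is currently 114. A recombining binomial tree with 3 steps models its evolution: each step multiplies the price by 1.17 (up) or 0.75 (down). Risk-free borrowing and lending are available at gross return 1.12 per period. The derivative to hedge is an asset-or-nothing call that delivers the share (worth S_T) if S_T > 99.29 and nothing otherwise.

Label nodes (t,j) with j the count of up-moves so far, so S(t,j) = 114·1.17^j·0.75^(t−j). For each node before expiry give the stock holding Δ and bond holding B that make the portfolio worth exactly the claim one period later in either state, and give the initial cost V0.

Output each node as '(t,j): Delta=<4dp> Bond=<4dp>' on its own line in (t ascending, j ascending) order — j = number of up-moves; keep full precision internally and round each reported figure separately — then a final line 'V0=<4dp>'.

Risk-neutral probability p* = (R−d)/(u−d) = (1.12−0.75)/(1.17−0.75) = 0.8810.
Terminal values V(3,·): V(3,0)=0.0000, V(3,1)=0.0000, V(3,2)=117.0409, V(3,3)=182.5839
(2,0): S=64.1250. Δ = (V_up−V_dn)/(S_up−S_dn) = (0.0000−0.0000)/(75.0262−48.0938) = 0.0000. V = [p*·0.0000 + (1−p*)·0.0000]/1.12 = 0.0000. B = V − Δ·S = 0.0000.
(2,1): S=100.0350. Δ = (V_up−V_dn)/(S_up−S_dn) = (117.0409−0.0000)/(117.0409−75.0263) = 2.7857. V = [p*·117.0409 + (1−p*)·0.0000]/1.12 = 92.0603. B = V − Δ·S = -186.6087.
(2,2): S=156.0546. Δ = (V_up−V_dn)/(S_up−S_dn) = (182.5839−117.0409)/(182.5839−117.0409) = 1.0000. V = [p*·182.5839 + (1−p*)·117.0409]/1.12 = 156.0546. B = V − Δ·S = 0.0000.
(1,0): S=85.5000. Δ = (V_up−V_dn)/(S_up−S_dn) = (92.0603−0.0000)/(100.0350−64.1250) = 2.5636. V = [p*·92.0603 + (1−p*)·0.0000]/1.12 = 72.4114. B = V − Δ·S = -146.7798.
(1,1): S=133.3800. Δ = (V_up−V_dn)/(S_up−S_dn) = (156.0546−92.0603)/(156.0546−100.0350) = 1.1424. V = [p*·156.0546 + (1−p*)·92.0603]/1.12 = 132.5323. B = V − Δ·S = -19.8351.
(0,0): S=114.0000. Δ = (V_up−V_dn)/(S_up−S_dn) = (132.5323−72.4114)/(133.3800−85.5000) = 1.2557. V = [p*·132.5323 + (1−p*)·72.4114]/1.12 = 111.9420. B = V − Δ·S = -31.2032.
Check: Δ(0,0)·S0 + B(0,0) = 111.9420 = V0.

(0,0): Delta=1.2557 Bond=-31.2032
(1,0): Delta=2.5636 Bond=-146.7798
(1,1): Delta=1.1424 Bond=-19.8351
(2,0): Delta=0.0000 Bond=0.0000
(2,1): Delta=2.7857 Bond=-186.6087
(2,2): Delta=1.0000 Bond=0.0000
V0=111.9420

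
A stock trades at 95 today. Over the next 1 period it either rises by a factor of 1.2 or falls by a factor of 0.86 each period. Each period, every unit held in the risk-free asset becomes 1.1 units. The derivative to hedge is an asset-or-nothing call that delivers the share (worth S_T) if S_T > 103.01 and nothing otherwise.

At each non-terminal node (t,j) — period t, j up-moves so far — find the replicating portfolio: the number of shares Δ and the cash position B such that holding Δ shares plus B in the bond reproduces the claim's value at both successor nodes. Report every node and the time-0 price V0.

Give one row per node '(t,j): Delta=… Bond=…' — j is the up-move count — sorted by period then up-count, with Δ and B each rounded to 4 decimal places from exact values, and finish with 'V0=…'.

(0,0): Delta=3.5294 Bond=-262.1390
V0=73.1551

Risk-neutral probability p* = (R−d)/(u−d) = (1.1−0.86)/(1.2−0.86) = 0.7059.
Terminal values V(1,·): V(1,0)=0.0000, V(1,1)=114.0000
  t=0,j=0: stock 95.0000 → up 114.0000 (V=114.0000), down 81.7000 (V=0.0000). Price 73.1551; hedge Δ=3.5294, bond B=-262.1390.
Each (Δ,B) replicates both successor values, so the strategy is self-financing and V0 is arbitrage-free.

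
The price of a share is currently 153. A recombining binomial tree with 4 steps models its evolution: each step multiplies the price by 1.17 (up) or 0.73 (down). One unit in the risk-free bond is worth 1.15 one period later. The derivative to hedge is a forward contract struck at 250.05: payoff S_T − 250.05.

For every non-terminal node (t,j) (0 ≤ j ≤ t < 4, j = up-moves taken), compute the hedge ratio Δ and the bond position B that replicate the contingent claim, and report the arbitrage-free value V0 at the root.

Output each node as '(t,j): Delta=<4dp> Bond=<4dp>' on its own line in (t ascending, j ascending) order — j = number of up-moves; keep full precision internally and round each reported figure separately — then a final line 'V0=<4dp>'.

Risk-neutral probability p* = (R−d)/(u−d) = (1.15−0.73)/(1.17−0.73) = 0.9545.
At expiry t=4: V(4,0)=-206.6007, V(4,1)=-180.4121, V(4,2)=-138.4385, V(4,3)=-71.1658, V(4,4)=36.6547
(3,0): S=59.5196. Δ = (V_up−V_dn)/(S_up−S_dn) = (-180.4121−-206.6007)/(69.6379−43.4493) = 1.0000. V = [p*·-180.4121 + (1−p*)·-206.6007]/1.15 = -157.9152. B = V − Δ·S = -217.4348.
(3,1): S=95.3944. Δ = (V_up−V_dn)/(S_up−S_dn) = (-138.4385−-180.4121)/(111.6115−69.6379) = 1.0000. V = [p*·-138.4385 + (1−p*)·-180.4121]/1.15 = -122.0404. B = V − Δ·S = -217.4348.
(3,2): S=152.8924. Δ = (V_up−V_dn)/(S_up−S_dn) = (-71.1658−-138.4385)/(178.8842−111.6115) = 1.0000. V = [p*·-71.1658 + (1−p*)·-138.4385]/1.15 = -64.5423. B = V − Δ·S = -217.4348.
(3,3): S=245.0468. Δ = (V_up−V_dn)/(S_up−S_dn) = (36.6547−-71.1658)/(286.7047−178.8842) = 1.0000. V = [p*·36.6547 + (1−p*)·-71.1658]/1.15 = 27.6120. B = V − Δ·S = -217.4348.
(2,0): S=81.5337. Δ = (V_up−V_dn)/(S_up−S_dn) = (-122.0404−-157.9152)/(95.3944−59.5196) = 1.0000. V = [p*·-122.0404 + (1−p*)·-157.9152]/1.15 = -107.5400. B = V − Δ·S = -189.0737.
(2,1): S=130.6773. Δ = (V_up−V_dn)/(S_up−S_dn) = (-64.5423−-122.0404)/(152.8924−95.3944) = 1.0000. V = [p*·-64.5423 + (1−p*)·-122.0404]/1.15 = -58.3964. B = V − Δ·S = -189.0737.
(2,2): S=209.4417. Δ = (V_up−V_dn)/(S_up−S_dn) = (27.6120−-64.5423)/(245.0468−152.8924) = 1.0000. V = [p*·27.6120 + (1−p*)·-64.5423]/1.15 = 20.3680. B = V − Δ·S = -189.0737.
(1,0): S=111.6900. Δ = (V_up−V_dn)/(S_up−S_dn) = (-58.3964−-107.5400)/(130.6773−81.5337) = 1.0000. V = [p*·-58.3964 + (1−p*)·-107.5400]/1.15 = -52.7219. B = V − Δ·S = -164.4119.
(1,1): S=179.0100. Δ = (V_up−V_dn)/(S_up−S_dn) = (20.3680−-58.3964)/(209.4417−130.6773) = 1.0000. V = [p*·20.3680 + (1−p*)·-58.3964]/1.15 = 14.5981. B = V − Δ·S = -164.4119.
(0,0): S=153.0000. Δ = (V_up−V_dn)/(S_up−S_dn) = (14.5981−-52.7219)/(179.0100−111.6900) = 1.0000. V = [p*·14.5981 + (1−p*)·-52.7219]/1.15 = 10.0331. B = V − Δ·S = -142.9669.
Check: Δ(0,0)·S0 + B(0,0) = 10.0331 = V0.

(0,0): Delta=1.0000 Bond=-142.9669
(1,0): Delta=1.0000 Bond=-164.4119
(1,1): Delta=1.0000 Bond=-164.4119
(2,0): Delta=1.0000 Bond=-189.0737
(2,1): Delta=1.0000 Bond=-189.0737
(2,2): Delta=1.0000 Bond=-189.0737
(3,0): Delta=1.0000 Bond=-217.4348
(3,1): Delta=1.0000 Bond=-217.4348
(3,2): Delta=1.0000 Bond=-217.4348
(3,3): Delta=1.0000 Bond=-217.4348
V0=10.0331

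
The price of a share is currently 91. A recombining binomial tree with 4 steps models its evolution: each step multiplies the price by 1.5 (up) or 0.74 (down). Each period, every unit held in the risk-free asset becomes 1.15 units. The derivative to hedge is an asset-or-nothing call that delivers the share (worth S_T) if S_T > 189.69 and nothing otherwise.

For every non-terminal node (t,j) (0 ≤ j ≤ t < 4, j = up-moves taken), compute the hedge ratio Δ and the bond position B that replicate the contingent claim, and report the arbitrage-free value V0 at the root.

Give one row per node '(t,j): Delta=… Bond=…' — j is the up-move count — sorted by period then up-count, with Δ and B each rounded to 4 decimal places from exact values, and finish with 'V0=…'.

Since d<R<u, set p* = (R−d)/(u−d) = 0.5395; price each node as the discounted p*-expectation of its children.
Terminal payoffs: V(4,0)=0.0000, V(4,1)=0.0000, V(4,2)=0.0000, V(4,3)=227.2725, V(4,4)=460.6875
(3,0): S=36.8754. Δ = (V_up−V_dn)/(S_up−S_dn) = (0.0000−0.0000)/(55.3131−27.2878) = 0.0000. V = [p*·0.0000 + (1−p*)·0.0000]/1.15 = 0.0000. B = V − Δ·S = 0.0000.
(3,1): S=74.7474. Δ = (V_up−V_dn)/(S_up−S_dn) = (0.0000−0.0000)/(112.1211−55.3131) = 0.0000. V = [p*·0.0000 + (1−p*)·0.0000]/1.15 = 0.0000. B = V − Δ·S = 0.0000.
(3,2): S=151.5150. Δ = (V_up−V_dn)/(S_up−S_dn) = (227.2725−0.0000)/(227.2725−112.1211) = 1.9737. V = [p*·227.2725 + (1−p*)·0.0000]/1.15 = 106.6152. B = V − Δ·S = -192.4275.
(3,3): S=307.1250. Δ = (V_up−V_dn)/(S_up−S_dn) = (460.6875−227.2725)/(460.6875−227.2725) = 1.0000. V = [p*·460.6875 + (1−p*)·227.2725]/1.15 = 307.1250. B = V − Δ·S = 0.0000.
(2,0): S=49.8316. Δ = (V_up−V_dn)/(S_up−S_dn) = (0.0000−0.0000)/(74.7474−36.8754) = 0.0000. V = [p*·0.0000 + (1−p*)·0.0000]/1.15 = 0.0000. B = V − Δ·S = 0.0000.
(2,1): S=101.0100. Δ = (V_up−V_dn)/(S_up−S_dn) = (106.6152−0.0000)/(151.5150−74.7474) = 1.3888. V = [p*·106.6152 + (1−p*)·0.0000]/1.15 = 50.0140. B = V − Δ·S = -90.2692.
(2,2): S=204.7500. Δ = (V_up−V_dn)/(S_up−S_dn) = (307.1250−106.6152)/(307.1250−151.5150) = 1.2885. V = [p*·307.1250 + (1−p*)·106.6152]/1.15 = 186.7695. B = V − Δ·S = -77.0591.
(1,0): S=67.3400. Δ = (V_up−V_dn)/(S_up−S_dn) = (50.0140−0.0000)/(101.0100−49.8316) = 0.9772. V = [p*·50.0140 + (1−p*)·0.0000]/1.15 = 23.4620. B = V − Δ·S = -42.3460.
(1,1): S=136.5000. Δ = (V_up−V_dn)/(S_up−S_dn) = (186.7695−50.0140)/(204.7500−101.0100) = 1.3183. V = [p*·186.7695 + (1−p*)·50.0140]/1.15 = 107.6435. B = V − Δ·S = -72.2980.
(0,0): S=91.0000. Δ = (V_up−V_dn)/(S_up−S_dn) = (107.6435−23.4620)/(136.5000−67.3400) = 1.2172. V = [p*·107.6435 + (1−p*)·23.4620]/1.15 = 59.8919. B = V − Δ·S = -50.8733.
Root portfolio cost Δ·91+B reproduces V0=59.8919.

(0,0): Delta=1.2172 Bond=-50.8733
(1,0): Delta=0.9772 Bond=-42.3460
(1,1): Delta=1.3183 Bond=-72.2980
(2,0): Delta=0.0000 Bond=0.0000
(2,1): Delta=1.3888 Bond=-90.2692
(2,2): Delta=1.2885 Bond=-77.0591
(3,0): Delta=0.0000 Bond=0.0000
(3,1): Delta=0.0000 Bond=0.0000
(3,2): Delta=1.9737 Bond=-192.4275
(3,3): Delta=1.0000 Bond=0.0000
V0=59.8919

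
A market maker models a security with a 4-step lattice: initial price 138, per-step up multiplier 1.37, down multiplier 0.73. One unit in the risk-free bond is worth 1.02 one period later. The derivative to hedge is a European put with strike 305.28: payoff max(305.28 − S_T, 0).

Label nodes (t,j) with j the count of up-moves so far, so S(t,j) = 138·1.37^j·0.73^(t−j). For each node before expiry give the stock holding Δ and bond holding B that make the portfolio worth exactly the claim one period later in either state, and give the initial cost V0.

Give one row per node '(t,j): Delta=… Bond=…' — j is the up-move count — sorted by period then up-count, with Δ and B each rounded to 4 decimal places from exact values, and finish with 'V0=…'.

Under the risk-neutral measure, an up-move has probability p* = (R−d)/(u−d) = 0.4531 and values discount at R = 1.02.
At expiry t=4: V(4,0)=266.0904, V(4,1)=231.7324, V(4,2)=167.2524, V(4,3)=46.2419, V(4,4)=0.0000
  t=3,j=0: stock 53.6843 → up 73.5476 (V=231.7324), down 39.1896 (V=266.0904). Price 245.6098; hedge Δ=-1.0000, bond B=299.2941.
  t=3,j=1: stock 100.7501 → up 138.0276 (V=167.2524), down 73.5476 (V=231.7324). Price 198.5440; hedge Δ=-1.0000, bond B=299.2941.
  t=3,j=2: stock 189.0789 → up 259.0381 (V=46.2419), down 138.0276 (V=167.2524). Price 110.2152; hedge Δ=-1.0000, bond B=299.2941.
  t=3,j=3: stock 354.8467 → up 486.1400 (V=0.0000), down 259.0381 (V=46.2419). Price 24.7927; hedge Δ=-0.2036, bond B=97.0457.
  t=2,j=0: stock 73.5402 → up 100.7501 (V=198.5440), down 53.6843 (V=245.6098). Price 219.8854; hedge Δ=-1.0000, bond B=293.4256.
  t=2,j=1: stock 138.0138 → up 189.0789 (V=110.2152), down 100.7501 (V=198.5440). Price 155.4118; hedge Δ=-1.0000, bond B=293.4256.
  t=2,j=2: stock 259.0122 → up 354.8467 (V=24.7927), down 189.0789 (V=110.2152). Price 70.1060; hedge Δ=-0.5153, bond B=203.5787.
  t=1,j=0: stock 100.7400 → up 138.0138 (V=155.4118), down 73.5402 (V=219.8854). Price 186.9322; hedge Δ=-1.0000, bond B=287.6722.
  t=1,j=1: stock 189.0600 → up 259.0122 (V=70.1060), down 138.0138 (V=155.4118). Price 114.4683; hedge Δ=-0.7050, bond B=247.7586.
  t=0,j=0: stock 138.0000 → up 189.0600 (V=114.4683), down 100.7400 (V=186.9322). Price 151.0754; hedge Δ=-0.8205, bond B=264.3003.
The time-0 hedge costs 151.0754, which is the no-arbitrage price.

(0,0): Delta=-0.8205 Bond=264.3003
(1,0): Delta=-1.0000 Bond=287.6722
(1,1): Delta=-0.7050 Bond=247.7586
(2,0): Delta=-1.0000 Bond=293.4256
(2,1): Delta=-1.0000 Bond=293.4256
(2,2): Delta=-0.5153 Bond=203.5787
(3,0): Delta=-1.0000 Bond=299.2941
(3,1): Delta=-1.0000 Bond=299.2941
(3,2): Delta=-1.0000 Bond=299.2941
(3,3): Delta=-0.2036 Bond=97.0457
V0=151.0754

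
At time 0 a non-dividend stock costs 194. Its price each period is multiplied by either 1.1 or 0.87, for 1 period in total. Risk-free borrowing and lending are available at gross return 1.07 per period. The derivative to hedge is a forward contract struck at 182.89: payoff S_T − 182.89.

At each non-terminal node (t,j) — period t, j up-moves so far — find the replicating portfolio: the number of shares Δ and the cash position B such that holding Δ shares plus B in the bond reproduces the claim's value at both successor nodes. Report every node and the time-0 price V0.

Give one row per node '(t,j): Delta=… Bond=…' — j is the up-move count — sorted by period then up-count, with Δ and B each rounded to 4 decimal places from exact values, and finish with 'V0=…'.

(0,0): Delta=1.0000 Bond=-170.9252
V0=23.0748

No-arbitrage ⇒ martingale measure with p* = (R−d)/(u−d) = 0.8696.
Terminal payoffs: V(1,0)=-14.1100, V(1,1)=30.5100
(0,0): S=194.0000. Δ = (V_up−V_dn)/(S_up−S_dn) = (30.5100−-14.1100)/(213.4000−168.7800) = 1.0000. V = [p*·30.5100 + (1−p*)·-14.1100]/1.07 = 23.0748. B = V − Δ·S = -170.9252.
The time-0 hedge costs 23.0748, which is the no-arbitrage price.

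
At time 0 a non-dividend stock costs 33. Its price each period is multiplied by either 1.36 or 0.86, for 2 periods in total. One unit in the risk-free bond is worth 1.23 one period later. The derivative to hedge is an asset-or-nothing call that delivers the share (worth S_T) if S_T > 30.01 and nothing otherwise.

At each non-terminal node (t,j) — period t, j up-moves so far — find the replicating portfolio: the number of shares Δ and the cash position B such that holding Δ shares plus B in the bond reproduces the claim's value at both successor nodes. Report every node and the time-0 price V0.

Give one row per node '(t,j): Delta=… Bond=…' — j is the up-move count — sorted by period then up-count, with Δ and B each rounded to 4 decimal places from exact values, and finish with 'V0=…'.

(0,0): Delta=1.3127 Bond=-11.4089
(1,0): Delta=2.7200 Bond=-53.9728
(1,1): Delta=1.0000 Bond=0.0000
V0=31.9094

No-arbitrage ⇒ martingale measure with p* = (R−d)/(u−d) = 0.7400.
Terminal values V(2,·): V(2,0)=0.0000, V(2,1)=38.5968, V(2,2)=61.0368
(1,0): S=28.3800. Δ = (V_up−V_dn)/(S_up−S_dn) = (38.5968−0.0000)/(38.5968−24.4068) = 2.7200. V = [p*·38.5968 + (1−p*)·0.0000]/1.23 = 23.2208. B = V − Δ·S = -53.9728.
(1,1): S=44.8800. Δ = (V_up−V_dn)/(S_up−S_dn) = (61.0368−38.5968)/(61.0368−38.5968) = 1.0000. V = [p*·61.0368 + (1−p*)·38.5968]/1.23 = 44.8800. B = V − Δ·S = 0.0000.
(0,0): S=33.0000. Δ = (V_up−V_dn)/(S_up−S_dn) = (44.8800−23.2208)/(44.8800−28.3800) = 1.3127. V = [p*·44.8800 + (1−p*)·23.2208]/1.23 = 31.9094. B = V − Δ·S = -11.4089.
Check: Δ(0,0)·S0 + B(0,0) = 31.9094 = V0.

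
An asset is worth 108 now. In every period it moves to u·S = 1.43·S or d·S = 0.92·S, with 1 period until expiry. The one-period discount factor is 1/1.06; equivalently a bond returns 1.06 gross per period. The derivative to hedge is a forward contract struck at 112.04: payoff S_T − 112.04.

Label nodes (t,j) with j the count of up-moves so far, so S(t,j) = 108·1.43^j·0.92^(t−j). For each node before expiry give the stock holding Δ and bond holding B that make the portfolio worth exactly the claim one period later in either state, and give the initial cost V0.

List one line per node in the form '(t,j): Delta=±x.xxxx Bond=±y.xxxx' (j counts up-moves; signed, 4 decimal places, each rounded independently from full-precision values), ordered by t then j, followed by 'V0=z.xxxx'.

(0,0): Delta=1.0000 Bond=-105.6981
V0=2.3019

Risk-neutral probability p* = (R−d)/(u−d) = (1.06−0.92)/(1.43−0.92) = 0.2745.
At expiry t=1: V(1,0)=-12.6800, V(1,1)=42.4000
Node (0,0) S=108.0000: V=(p*·42.4000+(1−p*)·-12.6800)/1.06=2.3019; Δ=(42.4000−-12.6800)/(154.4400−99.3600)=1.0000; B=V−Δ·S=-105.6981
Root portfolio cost Δ·108+B reproduces V0=2.3019.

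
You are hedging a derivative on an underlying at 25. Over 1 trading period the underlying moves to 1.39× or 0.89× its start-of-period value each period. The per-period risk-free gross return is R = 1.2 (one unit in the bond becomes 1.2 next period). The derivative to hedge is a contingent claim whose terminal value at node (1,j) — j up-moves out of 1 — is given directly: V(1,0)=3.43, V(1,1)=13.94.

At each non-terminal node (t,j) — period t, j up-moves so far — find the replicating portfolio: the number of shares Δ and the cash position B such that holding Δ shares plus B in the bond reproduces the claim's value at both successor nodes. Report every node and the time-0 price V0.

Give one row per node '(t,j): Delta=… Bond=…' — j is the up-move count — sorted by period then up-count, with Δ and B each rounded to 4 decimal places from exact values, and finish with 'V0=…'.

(0,0): Delta=0.8408 Bond=-12.7315
V0=8.2885

Since d<R<u, set p* = (R−d)/(u−d) = 0.6200; price each node as the discounted p*-expectation of its children.
Payoff layer (t=1): V(1,0)=3.4300, V(1,1)=13.9400
(0,0): S=25.0000. Δ = (V_up−V_dn)/(S_up−S_dn) = (13.9400−3.4300)/(34.7500−22.2500) = 0.8408. V = [p*·13.9400 + (1−p*)·3.4300]/1.2 = 8.2885. B = V − Δ·S = -12.7315.
Each (Δ,B) replicates both successor values, so the strategy is self-financing and V0 is arbitrage-free.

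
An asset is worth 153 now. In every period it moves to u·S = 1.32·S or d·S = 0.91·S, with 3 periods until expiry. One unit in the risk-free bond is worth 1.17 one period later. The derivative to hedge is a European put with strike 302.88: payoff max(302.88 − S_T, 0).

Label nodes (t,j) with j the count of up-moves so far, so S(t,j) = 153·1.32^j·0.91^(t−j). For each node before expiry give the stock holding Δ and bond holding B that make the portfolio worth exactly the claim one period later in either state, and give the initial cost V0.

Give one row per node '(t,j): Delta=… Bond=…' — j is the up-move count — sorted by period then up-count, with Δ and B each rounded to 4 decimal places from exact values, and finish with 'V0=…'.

(0,0): Delta=-0.7705 Bond=161.7939
(1,0): Delta=-1.0000 Bond=221.2579
(1,1): Delta=-0.6792 Bond=170.8609
(2,0): Delta=-1.0000 Bond=258.8718
(2,1): Delta=-1.0000 Bond=258.8718
(2,2): Delta=-0.5516 Bond=165.8892
V0=43.9138

The replicating-portfolio and risk-neutral prices coincide; use p* = (1.17−0.91)/(1.32−0.91) = 0.6341 for the latter.
At expiry t=3: V(3,0)=187.5836, V(3,1)=135.6369, V(3,2)=60.2856, V(3,3)=0.0000
Node (2,0) S=126.6993: V=(p*·135.6369+(1−p*)·187.5836)/1.17=132.1725; Δ=(135.6369−187.5836)/(167.2431−115.2964)=-1.0000; B=V−Δ·S=258.8718
Node (2,1) S=183.7836: V=(p*·60.2856+(1−p*)·135.6369)/1.17=75.0882; Δ=(60.2856−135.6369)/(242.5944−167.2431)=-1.0000; B=V−Δ·S=258.8718
Node (2,2) S=266.5872: V=(p*·0.0000+(1−p*)·60.2856)/1.17=18.8510; Δ=(0.0000−60.2856)/(351.8951−242.5944)=-0.5516; B=V−Δ·S=165.8892
Node (1,0) S=139.2300: V=(p*·75.0882+(1−p*)·132.1725)/1.17=82.0279; Δ=(75.0882−132.1725)/(183.7836−126.6993)=-1.0000; B=V−Δ·S=221.2579
Node (1,1) S=201.9600: V=(p*·18.8510+(1−p*)·75.0882)/1.17=33.6971; Δ=(18.8510−75.0882)/(266.5872−183.7836)=-0.6792; B=V−Δ·S=170.8609
Node (0,0) S=153.0000: V=(p*·33.6971+(1−p*)·82.0279)/1.17=43.9138; Δ=(33.6971−82.0279)/(201.9600−139.2300)=-0.7705; B=V−Δ·S=161.7939
The time-0 hedge costs 43.9138, which is the no-arbitrage price.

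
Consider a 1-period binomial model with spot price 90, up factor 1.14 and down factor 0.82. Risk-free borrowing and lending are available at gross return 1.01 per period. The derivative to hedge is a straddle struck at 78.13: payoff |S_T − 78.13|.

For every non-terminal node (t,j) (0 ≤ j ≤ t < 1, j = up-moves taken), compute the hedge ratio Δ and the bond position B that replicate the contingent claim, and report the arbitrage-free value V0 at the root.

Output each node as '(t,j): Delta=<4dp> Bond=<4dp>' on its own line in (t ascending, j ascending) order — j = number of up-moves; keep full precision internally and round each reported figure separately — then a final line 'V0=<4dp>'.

(0,0): Delta=0.6993 Bond=-46.8106
V0=16.1269

No-arbitrage ⇒ martingale measure with p* = (R−d)/(u−d) = 0.5938.
Terminal payoffs: V(1,0)=4.3300, V(1,1)=24.4700
  t=0,j=0: stock 90.0000 → up 102.6000 (V=24.4700), down 73.8000 (V=4.3300). Price 16.1269; hedge Δ=0.6993, bond B=-46.8106.
Self-financing check: at every node Δ·S+B equals the discounted successor values.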